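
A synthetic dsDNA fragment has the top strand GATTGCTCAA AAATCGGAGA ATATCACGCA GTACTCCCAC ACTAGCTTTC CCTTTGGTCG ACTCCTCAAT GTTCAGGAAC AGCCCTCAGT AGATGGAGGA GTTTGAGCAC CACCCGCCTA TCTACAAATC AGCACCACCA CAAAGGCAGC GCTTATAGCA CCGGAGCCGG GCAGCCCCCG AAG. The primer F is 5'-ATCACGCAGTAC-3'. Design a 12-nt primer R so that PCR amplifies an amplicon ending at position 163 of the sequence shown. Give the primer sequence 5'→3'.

5'-CGGTGCTATAAG-3'

The forward primer binds at positions 23–34; the product's 3' end on the top strand is position 163.
The reverse primer anneals to the top strand over positions 152–163, i.e. to CTTATAGCACCG.
Its sequence written 5'→3' is the reverse complement: CGGTGCTATAAG.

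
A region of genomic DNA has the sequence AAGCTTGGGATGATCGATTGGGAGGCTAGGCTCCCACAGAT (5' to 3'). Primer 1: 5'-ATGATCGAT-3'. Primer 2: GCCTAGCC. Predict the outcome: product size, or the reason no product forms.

Yes — a 22 bp product.

Primer 1 (ATGATCGAT) matches the top strand at positions 10–18; it acts as a forward primer.
Primer 2's reverse complement is GGCTAGGC, matching the top strand at positions 24–31; it acts as a reverse primer.
The 3' ends face each other across positions 10–31, giving a 22 bp product.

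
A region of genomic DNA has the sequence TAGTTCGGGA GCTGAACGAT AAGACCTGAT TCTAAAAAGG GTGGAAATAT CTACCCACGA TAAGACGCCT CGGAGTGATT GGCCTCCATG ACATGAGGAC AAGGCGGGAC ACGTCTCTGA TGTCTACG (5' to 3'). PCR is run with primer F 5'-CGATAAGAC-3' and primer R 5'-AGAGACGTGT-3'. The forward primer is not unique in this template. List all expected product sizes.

102 bp, 61 bp

The forward primer CGATAAGAC matches the top strand at positions 17–25, 58–66.
The reverse primer's reverse complement is ACACGTCTCT, matching at positions 109–118.
Each forward site pairs with the reverse site to give a product ending at position 118: sizes 102, 61 bp.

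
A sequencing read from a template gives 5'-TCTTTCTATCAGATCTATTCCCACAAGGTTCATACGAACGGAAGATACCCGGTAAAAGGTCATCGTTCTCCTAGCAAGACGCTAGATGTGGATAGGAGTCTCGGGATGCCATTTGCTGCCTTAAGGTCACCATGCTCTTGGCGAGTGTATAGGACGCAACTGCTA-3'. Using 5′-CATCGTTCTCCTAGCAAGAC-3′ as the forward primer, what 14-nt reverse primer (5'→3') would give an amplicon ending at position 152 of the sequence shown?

The forward primer binds at positions 61–80; the product's 3' end on the top strand is position 152.
The reverse primer anneals to the top strand over positions 139–152, i.e. to TGGCGAGTGTATAG.
Its sequence written 5'→3' is the reverse complement: CTATACACTCGCCA.

5'-CTATACACTCGCCA-3'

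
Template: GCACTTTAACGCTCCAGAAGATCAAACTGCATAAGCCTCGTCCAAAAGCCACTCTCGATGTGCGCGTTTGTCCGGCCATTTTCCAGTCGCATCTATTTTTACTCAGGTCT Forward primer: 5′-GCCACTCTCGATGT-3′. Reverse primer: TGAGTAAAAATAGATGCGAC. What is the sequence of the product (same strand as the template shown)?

The forward primer matches the template at positions 48–61.
The reverse primer's reverse complement is GTCGCATCTATTTTTACTCA, which matches the template at positions 86–105.
The product is the template from position 48 through 105 (58 bp).

5'-GCCACTCTCGATGTGCGCGTTTGTCCGGCCATTTTCCAGTCGCATCTATTTTTACTCA-3'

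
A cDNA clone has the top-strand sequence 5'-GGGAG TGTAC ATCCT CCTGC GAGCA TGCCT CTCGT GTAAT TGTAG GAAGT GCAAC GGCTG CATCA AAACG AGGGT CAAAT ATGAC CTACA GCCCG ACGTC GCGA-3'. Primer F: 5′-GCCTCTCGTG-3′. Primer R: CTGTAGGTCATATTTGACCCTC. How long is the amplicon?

Forward primer GCCTCTCGTG is found on the top strand at positions 27–36.
Reverse complement of the reverse primer: GAGGGTCAAATATGACCTACAG. This occurs on the top strand at positions 70–91.
Amplicon spans positions 27–91: 65 bp.

65 bp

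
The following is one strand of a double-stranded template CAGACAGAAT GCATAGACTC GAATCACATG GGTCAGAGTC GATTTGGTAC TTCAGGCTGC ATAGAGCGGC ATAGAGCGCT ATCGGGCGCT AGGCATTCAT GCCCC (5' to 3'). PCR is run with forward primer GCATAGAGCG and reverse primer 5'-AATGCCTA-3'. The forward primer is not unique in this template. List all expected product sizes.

The forward primer GCATAGAGCG matches the top strand at positions 59–68, 69–78.
The reverse primer's reverse complement is TAGGCATT, matching at positions 90–97.
Each forward site pairs with the reverse site to give a product ending at position 97: sizes 39, 29 bp.

39 bp, 29 bp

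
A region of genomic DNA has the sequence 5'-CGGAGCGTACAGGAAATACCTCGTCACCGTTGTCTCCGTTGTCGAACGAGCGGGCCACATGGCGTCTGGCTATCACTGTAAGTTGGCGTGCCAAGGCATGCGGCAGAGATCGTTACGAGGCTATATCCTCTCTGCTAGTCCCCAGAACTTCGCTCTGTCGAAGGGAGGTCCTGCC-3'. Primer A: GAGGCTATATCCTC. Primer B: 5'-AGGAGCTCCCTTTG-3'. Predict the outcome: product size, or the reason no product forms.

No product — primer B has no binding site in the template.

Primer B (AGGAGCTCCCTTTG) does not match the top strand, and its reverse complement CAAAGGGAGCTCCT does not match either.
With no annealing site for primer B, no amplification occurs.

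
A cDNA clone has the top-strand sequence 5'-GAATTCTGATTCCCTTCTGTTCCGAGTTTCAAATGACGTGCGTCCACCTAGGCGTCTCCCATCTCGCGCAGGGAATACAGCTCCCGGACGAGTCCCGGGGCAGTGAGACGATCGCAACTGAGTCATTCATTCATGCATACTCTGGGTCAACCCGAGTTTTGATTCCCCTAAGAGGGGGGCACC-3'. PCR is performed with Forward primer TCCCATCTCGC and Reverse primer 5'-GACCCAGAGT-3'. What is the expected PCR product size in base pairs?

92 bp

Forward primer TCCCATCTCGC is found on the top strand at positions 57–67.
Taking the reverse complement of GACCCAGAGT gives ACTCTGGGTC, found at positions 139–148 on the template; the primer anneals here to the top strand with its 3' end pointing upstream.
Product length = (reverse-primer end) − (forward-primer start) + 1 = 148 − 57 + 1 = 92 bp.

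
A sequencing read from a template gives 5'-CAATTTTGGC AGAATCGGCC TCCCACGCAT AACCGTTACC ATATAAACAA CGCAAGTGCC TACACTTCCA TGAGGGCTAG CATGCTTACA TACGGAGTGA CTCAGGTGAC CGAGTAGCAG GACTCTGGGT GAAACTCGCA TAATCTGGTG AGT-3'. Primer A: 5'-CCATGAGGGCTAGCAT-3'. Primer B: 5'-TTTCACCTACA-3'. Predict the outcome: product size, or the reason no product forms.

Primer B (TTTCACCTACA) does not match the top strand, and its reverse complement TGTAGGTGAAA does not match either.
With no annealing site for primer B, no amplification occurs.

No product — primer B has no binding site in the template.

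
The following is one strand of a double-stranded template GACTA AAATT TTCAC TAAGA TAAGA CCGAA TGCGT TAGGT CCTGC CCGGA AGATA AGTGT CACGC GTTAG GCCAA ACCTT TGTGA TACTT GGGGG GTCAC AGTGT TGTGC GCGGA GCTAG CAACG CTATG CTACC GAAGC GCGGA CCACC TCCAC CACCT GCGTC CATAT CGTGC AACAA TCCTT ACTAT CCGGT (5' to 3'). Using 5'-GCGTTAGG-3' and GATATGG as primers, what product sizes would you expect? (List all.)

140 bp, 108 bp

The forward primer GCGTTAGG matches the top strand at positions 32–39, 64–71.
The reverse primer's reverse complement is CCATATC, matching at positions 165–171.
Each forward site pairs with the reverse site to give a product ending at position 171: sizes 140, 108 bp.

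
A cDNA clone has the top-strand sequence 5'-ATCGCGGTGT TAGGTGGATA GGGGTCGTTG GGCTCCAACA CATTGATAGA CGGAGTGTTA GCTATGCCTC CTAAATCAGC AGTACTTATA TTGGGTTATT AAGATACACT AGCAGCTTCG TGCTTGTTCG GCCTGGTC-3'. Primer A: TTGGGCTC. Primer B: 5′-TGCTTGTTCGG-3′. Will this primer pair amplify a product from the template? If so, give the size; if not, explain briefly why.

Primer A (TTGGGCTC) matches the top strand at positions 28–35 (3' end points downstream).
Primer B (TGCTTGTTCGG) also matches the top strand directly, at positions 121–131 — its reverse complement CCGAACAAGCA is not present.
Both primers anneal to the bottom strand with 3' ends pointing the same way, so neither can prime synthesis back toward the other.

No product — both primers anneal to the same strand and extend in the same direction.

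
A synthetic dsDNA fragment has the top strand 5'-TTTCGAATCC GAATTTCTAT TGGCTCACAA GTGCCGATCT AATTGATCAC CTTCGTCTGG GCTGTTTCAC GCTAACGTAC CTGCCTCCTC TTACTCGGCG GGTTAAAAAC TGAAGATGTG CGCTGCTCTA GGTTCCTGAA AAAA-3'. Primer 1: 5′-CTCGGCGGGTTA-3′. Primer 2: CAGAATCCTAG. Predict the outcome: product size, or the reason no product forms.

No product — primer 2 has no binding site in the template.

Primer 2 (CAGAATCCTAG) does not match the top strand, and its reverse complement CTAGGATTCTG does not match either.
With no annealing site for primer 2, no amplification occurs.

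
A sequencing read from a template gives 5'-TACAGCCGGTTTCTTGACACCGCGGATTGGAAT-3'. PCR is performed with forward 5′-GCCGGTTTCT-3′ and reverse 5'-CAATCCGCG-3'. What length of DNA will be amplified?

25 bp

The forward primer matches the template at positions 5–14.
Taking the reverse complement of CAATCCGCG gives CGCGGATTG, found at positions 21–29 on the template; the primer anneals here to the top strand with its 3' end pointing upstream.
Amplicon spans positions 5–29: 25 bp.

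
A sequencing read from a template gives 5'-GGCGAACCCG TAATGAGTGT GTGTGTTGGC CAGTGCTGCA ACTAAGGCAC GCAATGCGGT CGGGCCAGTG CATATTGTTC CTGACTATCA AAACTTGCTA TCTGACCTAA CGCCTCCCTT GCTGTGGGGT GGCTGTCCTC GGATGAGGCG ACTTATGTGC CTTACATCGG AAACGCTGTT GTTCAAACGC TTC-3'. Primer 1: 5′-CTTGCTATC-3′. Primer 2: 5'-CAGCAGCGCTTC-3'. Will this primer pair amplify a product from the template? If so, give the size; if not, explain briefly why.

Primer 2 (CAGCAGCGCTTC) does not match the top strand, and its reverse complement GAAGCGCTGCTG does not match either.
With no annealing site for primer 2, no amplification occurs.

No product — primer 2 has no binding site in the template.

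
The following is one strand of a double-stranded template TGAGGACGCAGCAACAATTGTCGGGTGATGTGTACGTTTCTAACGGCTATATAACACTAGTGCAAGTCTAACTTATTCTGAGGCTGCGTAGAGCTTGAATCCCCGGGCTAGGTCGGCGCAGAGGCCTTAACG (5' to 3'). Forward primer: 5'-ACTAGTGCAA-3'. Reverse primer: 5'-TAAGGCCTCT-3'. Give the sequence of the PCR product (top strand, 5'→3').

Scanning the template, ACTAGTGCAA occurs at positions 56–65; this primer anneals to the bottom strand there with its 3' end pointing downstream.
The reverse primer's reverse complement is AGAGGCCTTA, which matches the template at positions 120–129.
The product is the template from position 56 through 129 (74 bp).

5'-ACTAGTGCAAGTCTAACTTATTCTGAGGCTGCGTAGAGCTTGAATCCCCGGGCTAGGTCGGCGCAGAGGCCTTA-3'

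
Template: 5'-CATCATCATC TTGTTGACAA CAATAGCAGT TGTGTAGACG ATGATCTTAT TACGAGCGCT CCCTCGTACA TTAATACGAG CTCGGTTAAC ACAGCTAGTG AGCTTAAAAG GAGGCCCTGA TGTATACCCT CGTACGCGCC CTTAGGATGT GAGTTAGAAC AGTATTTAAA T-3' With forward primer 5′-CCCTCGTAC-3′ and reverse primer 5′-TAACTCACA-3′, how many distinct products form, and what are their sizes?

The forward primer CCCTCGTAC matches the top strand at positions 61–69, 127–135.
The reverse primer's reverse complement is TGTGAGTTA, matching at positions 148–156.
Each forward site pairs with the reverse site to give a product ending at position 156: sizes 96, 30 bp.

Two products: 96 bp, 30 bp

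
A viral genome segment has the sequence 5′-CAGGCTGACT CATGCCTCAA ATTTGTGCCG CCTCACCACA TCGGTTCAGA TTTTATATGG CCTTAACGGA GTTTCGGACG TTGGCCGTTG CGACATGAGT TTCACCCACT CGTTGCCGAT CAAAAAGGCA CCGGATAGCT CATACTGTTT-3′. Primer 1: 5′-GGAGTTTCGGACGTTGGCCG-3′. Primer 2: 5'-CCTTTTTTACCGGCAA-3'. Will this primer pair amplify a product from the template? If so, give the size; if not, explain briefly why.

Primer 2 (CCTTTTTTACCGGCAA) does not match the top strand, and its reverse complement TTGCCGGTAAAAAAGG does not match either.
With no annealing site for primer 2, no amplification occurs.

No product — primer 2 has no binding site in the template.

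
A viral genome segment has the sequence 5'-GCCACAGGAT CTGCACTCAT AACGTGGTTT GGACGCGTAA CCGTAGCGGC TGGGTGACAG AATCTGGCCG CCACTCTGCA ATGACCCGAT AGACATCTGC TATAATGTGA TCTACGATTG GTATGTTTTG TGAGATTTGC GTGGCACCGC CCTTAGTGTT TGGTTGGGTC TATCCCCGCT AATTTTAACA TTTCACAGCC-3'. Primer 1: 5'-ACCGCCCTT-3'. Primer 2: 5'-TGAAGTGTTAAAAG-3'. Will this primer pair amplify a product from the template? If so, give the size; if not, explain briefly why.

Primer 2 (TGAAGTGTTAAAAG) does not match the top strand, and its reverse complement CTTTTAACACTTCA does not match either.
With no annealing site for primer 2, no amplification occurs.

No product — primer 2 has no binding site in the template.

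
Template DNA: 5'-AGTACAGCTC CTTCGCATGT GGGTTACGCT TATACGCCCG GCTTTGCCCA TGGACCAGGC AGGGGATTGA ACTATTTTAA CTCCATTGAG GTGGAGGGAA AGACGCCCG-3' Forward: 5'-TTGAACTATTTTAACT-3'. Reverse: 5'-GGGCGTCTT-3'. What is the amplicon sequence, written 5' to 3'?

Scanning the template, TTGAACTATTTTAACT occurs at positions 67–82; this primer anneals to the bottom strand there with its 3' end pointing downstream.
The reverse primer's reverse complement is AAGACGCCC, which matches the template at positions 100–108.
The product is the template from position 67 through 108 (42 bp).

5'-TTGAACTATTTTAACTCCATTGAGGTGGAGGGAAAGACGCCC-3'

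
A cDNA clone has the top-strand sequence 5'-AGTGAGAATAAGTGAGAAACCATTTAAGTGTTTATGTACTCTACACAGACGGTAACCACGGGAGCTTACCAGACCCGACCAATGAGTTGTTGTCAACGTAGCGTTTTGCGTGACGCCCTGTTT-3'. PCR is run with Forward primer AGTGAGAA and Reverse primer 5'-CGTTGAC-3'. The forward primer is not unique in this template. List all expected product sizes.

98 bp, 88 bp

The forward primer AGTGAGAA matches the top strand at positions 1–8, 11–18.
The reverse primer's reverse complement is GTCAACG, matching at positions 92–98.
Each forward site pairs with the reverse site to give a product ending at position 98: sizes 98, 88 bp.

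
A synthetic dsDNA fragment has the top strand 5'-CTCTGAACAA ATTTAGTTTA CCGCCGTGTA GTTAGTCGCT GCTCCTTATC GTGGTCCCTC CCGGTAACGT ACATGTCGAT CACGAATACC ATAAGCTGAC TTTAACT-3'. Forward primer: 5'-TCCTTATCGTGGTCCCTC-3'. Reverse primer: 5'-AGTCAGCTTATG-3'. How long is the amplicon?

Scanning the template, TCCTTATCGTGGTCCCTC occurs at positions 43–60; this primer anneals to the bottom strand there with its 3' end pointing downstream.
The reverse primer's reverse complement is CATAAGCTGACT, which matches the template at positions 90–101.
Product length = (reverse-primer end) − (forward-primer start) + 1 = 101 − 43 + 1 = 59 bp.

59 bp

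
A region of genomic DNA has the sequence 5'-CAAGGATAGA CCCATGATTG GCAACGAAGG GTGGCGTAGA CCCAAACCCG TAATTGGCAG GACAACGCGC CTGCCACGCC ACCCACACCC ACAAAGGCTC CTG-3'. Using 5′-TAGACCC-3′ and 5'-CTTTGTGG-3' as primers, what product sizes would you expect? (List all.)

The forward primer TAGACCC matches the top strand at positions 7–13, 37–43.
The reverse primer's reverse complement is CCACAAAG, matching at positions 89–96.
Each forward site pairs with the reverse site to give a product ending at position 96: sizes 90, 60 bp.

90 bp, 60 bp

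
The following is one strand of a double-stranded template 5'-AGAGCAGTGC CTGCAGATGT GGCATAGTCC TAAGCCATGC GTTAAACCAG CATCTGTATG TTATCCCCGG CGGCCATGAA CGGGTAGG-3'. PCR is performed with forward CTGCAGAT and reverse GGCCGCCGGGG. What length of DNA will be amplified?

65 bp

Scanning the template, CTGCAGAT occurs at positions 11–18; this primer anneals to the bottom strand there with its 3' end pointing downstream.
Taking the reverse complement of GGCCGCCGGGG gives CCCCGGCGGCC, found at positions 65–75 on the template; the primer anneals here to the top strand with its 3' end pointing upstream.
The product runs from position 11 to position 75, so its length is 75 − 11 + 1 = 65 bp.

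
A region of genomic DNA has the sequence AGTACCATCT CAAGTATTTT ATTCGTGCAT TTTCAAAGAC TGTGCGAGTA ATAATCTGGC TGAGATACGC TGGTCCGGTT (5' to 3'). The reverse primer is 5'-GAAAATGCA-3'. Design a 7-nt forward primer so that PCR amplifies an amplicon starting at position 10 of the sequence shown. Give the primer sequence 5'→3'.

The reverse primer's reverse complement TGCATTTTC matches the template at positions 26–34; the product starts at position 10.
The forward primer is identical to the top strand over positions 10–16: TCAAGTA.

5'-TCAAGTA-3'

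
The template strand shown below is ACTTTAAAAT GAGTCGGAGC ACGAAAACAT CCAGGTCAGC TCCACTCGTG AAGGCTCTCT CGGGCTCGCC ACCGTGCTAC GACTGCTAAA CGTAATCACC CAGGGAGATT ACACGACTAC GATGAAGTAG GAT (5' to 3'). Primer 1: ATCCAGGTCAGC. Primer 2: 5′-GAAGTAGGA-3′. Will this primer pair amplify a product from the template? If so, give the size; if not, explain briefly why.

Primer 1 (ATCCAGGTCAGC) matches the top strand at positions 29–40 (3' end points downstream).
Primer 2 (GAAGTAGGA) also matches the top strand directly, at positions 124–132 — its reverse complement TCCTACTTC is not present.
Both primers anneal to the bottom strand with 3' ends pointing the same way, so neither can prime synthesis back toward the other.

No product — both primers anneal to the same strand and extend in the same direction.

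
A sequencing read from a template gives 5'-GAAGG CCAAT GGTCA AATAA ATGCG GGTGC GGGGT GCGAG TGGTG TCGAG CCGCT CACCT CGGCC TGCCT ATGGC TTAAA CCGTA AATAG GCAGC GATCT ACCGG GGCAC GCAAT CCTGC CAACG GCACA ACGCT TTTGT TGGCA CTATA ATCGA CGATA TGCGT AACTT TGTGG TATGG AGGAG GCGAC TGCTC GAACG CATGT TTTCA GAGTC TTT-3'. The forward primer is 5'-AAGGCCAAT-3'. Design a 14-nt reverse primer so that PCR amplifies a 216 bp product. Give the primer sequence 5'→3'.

The forward primer binds at positions 2–10, so a 216 bp product ends at position 2 + 216 − 1 = 217.
The reverse primer anneals to the top strand over positions 204–217, i.e. to GTTTTCAGAGTCTT.
Its sequence written 5'→3' is the reverse complement: AAGACTCTGAAAAC.

5'-AAGACTCTGAAAAC-3'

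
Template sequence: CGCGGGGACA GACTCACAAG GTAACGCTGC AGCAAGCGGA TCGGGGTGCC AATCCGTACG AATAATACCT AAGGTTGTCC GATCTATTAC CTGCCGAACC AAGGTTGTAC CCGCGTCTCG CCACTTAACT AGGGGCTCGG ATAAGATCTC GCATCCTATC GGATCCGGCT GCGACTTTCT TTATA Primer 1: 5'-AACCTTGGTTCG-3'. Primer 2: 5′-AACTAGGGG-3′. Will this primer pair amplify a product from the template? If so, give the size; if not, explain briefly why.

Primer 1 (AACCTTGGTTCG) has reverse complement CGAACCAAGGTT, which matches the top strand at positions 95–106; primer 1 anneals to the top strand there with its 3' end pointing upstream toward position 95.
Primer 2 (AACTAGGGG) matches the top strand directly at positions 127–135; it anneals to the bottom strand with its 3' end pointing downstream toward position 135.
The 3' ends diverge (primer 1 extends toward position 1, primer 2 toward position 185), so the primers never converge on a shared product.

No product — the primers' 3' ends point away from each other.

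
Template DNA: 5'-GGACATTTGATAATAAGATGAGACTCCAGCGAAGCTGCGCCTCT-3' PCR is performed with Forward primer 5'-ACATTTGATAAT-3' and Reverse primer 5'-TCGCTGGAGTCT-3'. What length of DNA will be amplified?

Scanning the template, ACATTTGATAAT occurs at positions 3–14; this primer anneals to the bottom strand there with its 3' end pointing downstream.
The reverse primer's reverse complement is AGACTCCAGCGA, which matches the template at positions 21–32.
Product length = (reverse-primer end) − (forward-primer start) + 1 = 32 − 3 + 1 = 30 bp.

30 bp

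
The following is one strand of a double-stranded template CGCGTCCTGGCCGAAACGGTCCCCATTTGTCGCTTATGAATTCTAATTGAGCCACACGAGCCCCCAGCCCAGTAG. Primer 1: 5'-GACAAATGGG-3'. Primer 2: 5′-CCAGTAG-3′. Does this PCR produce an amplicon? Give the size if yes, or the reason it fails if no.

No product — the primers' 3' ends point away from each other.

Primer 1 (GACAAATGGG) has reverse complement CCCATTTGTC, which matches the top strand at positions 22–31; primer 1 anneals to the top strand there with its 3' end pointing upstream toward position 22.
Primer 2 (CCAGTAG) matches the top strand directly at positions 69–75; it anneals to the bottom strand with its 3' end pointing downstream toward position 75.
The 3' ends diverge (primer 1 extends toward position 1, primer 2 toward position 75), so the primers never converge on a shared product.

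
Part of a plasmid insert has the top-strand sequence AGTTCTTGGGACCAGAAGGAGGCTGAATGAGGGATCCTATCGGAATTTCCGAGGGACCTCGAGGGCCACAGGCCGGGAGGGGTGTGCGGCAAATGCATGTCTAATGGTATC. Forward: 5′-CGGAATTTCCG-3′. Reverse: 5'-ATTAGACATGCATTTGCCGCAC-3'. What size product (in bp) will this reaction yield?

Forward primer CGGAATTTCCG is found on the top strand at positions 41–51.
Taking the reverse complement of ATTAGACATGCATTTGCCGCAC gives GTGCGGCAAATGCATGTCTAAT, found at positions 84–105 on the template; the primer anneals here to the top strand with its 3' end pointing upstream.
Amplicon spans positions 41–105: 65 bp.

65 bp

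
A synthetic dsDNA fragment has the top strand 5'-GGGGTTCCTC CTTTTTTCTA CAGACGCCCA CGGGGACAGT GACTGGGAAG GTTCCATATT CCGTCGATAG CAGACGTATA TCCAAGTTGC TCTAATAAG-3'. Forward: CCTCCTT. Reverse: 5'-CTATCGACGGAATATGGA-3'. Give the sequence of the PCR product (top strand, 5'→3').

5'-CCTCCTTTTTTCTACAGACGCCCACGGGGACAGTGACTGGGAAGGTTCCATATTCCGTCGATAG-3'

Forward primer CCTCCTT is found on the top strand at positions 7–13.
Reverse complement of the reverse primer: TCCATATTCCGTCGATAG. This occurs on the top strand at positions 53–70.
The product is the template from position 7 through 70 (64 bp).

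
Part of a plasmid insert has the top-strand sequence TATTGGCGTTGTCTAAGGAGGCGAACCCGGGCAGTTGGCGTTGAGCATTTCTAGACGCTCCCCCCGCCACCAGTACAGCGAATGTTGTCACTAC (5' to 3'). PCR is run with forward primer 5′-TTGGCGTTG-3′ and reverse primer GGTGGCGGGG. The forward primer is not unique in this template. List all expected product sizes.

The forward primer TTGGCGTTG matches the top strand at positions 3–11, 35–43.
The reverse primer's reverse complement is CCCCGCCACC, matching at positions 62–71.
Each forward site pairs with the reverse site to give a product ending at position 71: sizes 69, 37 bp.

69 bp, 37 bp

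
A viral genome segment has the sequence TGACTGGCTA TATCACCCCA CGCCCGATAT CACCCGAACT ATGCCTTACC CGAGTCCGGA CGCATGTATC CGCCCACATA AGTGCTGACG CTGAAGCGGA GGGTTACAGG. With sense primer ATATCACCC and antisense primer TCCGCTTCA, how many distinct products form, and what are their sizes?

Two products: 91 bp, 74 bp

The forward primer ATATCACCC matches the top strand at positions 10–18, 27–35.
The reverse primer's reverse complement is TGAAGCGGA, matching at positions 92–100.
Each forward site pairs with the reverse site to give a product ending at position 100: sizes 91, 74 bp.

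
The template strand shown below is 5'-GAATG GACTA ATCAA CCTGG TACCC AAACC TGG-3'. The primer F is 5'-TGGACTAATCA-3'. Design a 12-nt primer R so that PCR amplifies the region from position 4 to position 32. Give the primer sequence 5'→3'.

5'-CAGGTTTGGGTA-3'

The product's 3' end on the top strand is position 32.
The reverse primer anneals to the top strand over positions 21–32, i.e. to TACCCAAACCTG.
Its sequence written 5'→3' is the reverse complement: CAGGTTTGGGTA.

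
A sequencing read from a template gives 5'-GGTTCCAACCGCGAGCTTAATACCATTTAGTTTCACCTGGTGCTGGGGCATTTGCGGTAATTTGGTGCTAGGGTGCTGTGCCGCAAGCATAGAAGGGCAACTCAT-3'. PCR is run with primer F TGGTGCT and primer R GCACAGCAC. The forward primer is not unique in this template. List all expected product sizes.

44 bp, 19 bp

The forward primer TGGTGCT matches the top strand at positions 38–44, 63–69.
The reverse primer's reverse complement is GTGCTGTGC, matching at positions 73–81.
Each forward site pairs with the reverse site to give a product ending at position 81: sizes 44, 19 bp.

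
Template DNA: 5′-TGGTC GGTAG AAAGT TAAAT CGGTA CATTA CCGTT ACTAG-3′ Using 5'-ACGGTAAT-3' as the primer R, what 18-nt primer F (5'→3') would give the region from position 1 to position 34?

5'-TGGTCGGTAGAAAGTTAA-3'

The reverse primer's reverse complement ATTACCGT matches the template at positions 27–34; the product starts at position 1.
The forward primer is identical to the top strand over positions 1–18: TGGTCGGTAGAAAGTTAA.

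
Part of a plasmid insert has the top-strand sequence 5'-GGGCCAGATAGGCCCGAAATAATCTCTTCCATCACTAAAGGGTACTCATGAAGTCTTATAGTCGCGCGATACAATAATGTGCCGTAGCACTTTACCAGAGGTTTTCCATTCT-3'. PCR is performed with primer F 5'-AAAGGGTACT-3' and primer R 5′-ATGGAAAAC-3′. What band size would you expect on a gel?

73 bp

The forward primer matches the template at positions 37–46.
Reverse complement of the reverse primer: GTTTTCCAT. This occurs on the top strand at positions 101–109.
Product length = (reverse-primer end) − (forward-primer start) + 1 = 109 − 37 + 1 = 73 bp.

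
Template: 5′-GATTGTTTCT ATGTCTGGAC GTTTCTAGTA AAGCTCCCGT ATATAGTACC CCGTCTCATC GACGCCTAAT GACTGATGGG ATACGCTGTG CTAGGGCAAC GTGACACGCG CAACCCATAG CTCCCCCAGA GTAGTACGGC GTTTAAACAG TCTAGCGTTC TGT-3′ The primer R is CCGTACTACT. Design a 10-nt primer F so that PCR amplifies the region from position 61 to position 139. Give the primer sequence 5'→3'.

5'-GACGCCTAAT-3'

The reverse primer's reverse complement AGTAGTACGG matches the template at positions 130–139; the product starts at position 61.
The forward primer is identical to the top strand over positions 61–70: GACGCCTAAT.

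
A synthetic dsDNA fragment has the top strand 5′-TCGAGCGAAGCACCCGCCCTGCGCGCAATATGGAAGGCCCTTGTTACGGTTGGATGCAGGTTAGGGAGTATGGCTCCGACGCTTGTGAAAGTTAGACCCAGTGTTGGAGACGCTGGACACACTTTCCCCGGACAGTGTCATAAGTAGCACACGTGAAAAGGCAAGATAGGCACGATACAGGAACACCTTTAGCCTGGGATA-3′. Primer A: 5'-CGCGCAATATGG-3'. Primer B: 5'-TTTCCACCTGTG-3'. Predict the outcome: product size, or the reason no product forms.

Primer B (TTTCCACCTGTG) does not match the top strand, and its reverse complement CACAGGTGGAAA does not match either.
With no annealing site for primer B, no amplification occurs.

No product — primer B has no binding site in the template.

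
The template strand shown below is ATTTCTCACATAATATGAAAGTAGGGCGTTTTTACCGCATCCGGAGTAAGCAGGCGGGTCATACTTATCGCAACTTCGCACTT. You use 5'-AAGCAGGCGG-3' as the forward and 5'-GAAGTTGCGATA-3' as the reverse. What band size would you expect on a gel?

30 bp

The forward primer matches the template at positions 48–57.
Reverse complement of the reverse primer: TATCGCAACTTC. This occurs on the top strand at positions 66–77.
Amplicon spans positions 48–77: 30 bp.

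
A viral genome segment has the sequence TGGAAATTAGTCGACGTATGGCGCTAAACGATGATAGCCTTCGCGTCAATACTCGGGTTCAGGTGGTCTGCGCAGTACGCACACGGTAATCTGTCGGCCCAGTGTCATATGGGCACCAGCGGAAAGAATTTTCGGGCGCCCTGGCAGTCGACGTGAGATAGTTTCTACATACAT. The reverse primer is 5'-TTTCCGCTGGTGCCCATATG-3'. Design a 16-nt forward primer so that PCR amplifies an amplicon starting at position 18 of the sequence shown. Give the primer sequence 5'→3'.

The reverse primer's reverse complement CATATGGGCACCAGCGGAAA matches the template at positions 106–125; the product starts at position 18.
The forward primer is identical to the top strand over positions 18–33: ATGGCGCTAAACGATG.

5'-ATGGCGCTAAACGATG-3'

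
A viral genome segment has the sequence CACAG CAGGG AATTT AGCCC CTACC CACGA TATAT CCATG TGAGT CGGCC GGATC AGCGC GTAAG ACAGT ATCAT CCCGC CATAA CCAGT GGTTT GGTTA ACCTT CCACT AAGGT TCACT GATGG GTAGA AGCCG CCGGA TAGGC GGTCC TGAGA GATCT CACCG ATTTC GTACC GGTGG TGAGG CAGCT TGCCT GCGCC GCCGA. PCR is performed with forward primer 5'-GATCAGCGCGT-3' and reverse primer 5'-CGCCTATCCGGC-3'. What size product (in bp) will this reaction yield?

The forward primer matches the template at positions 52–62.
Taking the reverse complement of CGCCTATCCGGC gives GCCGGATAGGCG, found at positions 135–146 on the template; the primer anneals here to the top strand with its 3' end pointing upstream.
The product runs from position 52 to position 146, so its length is 146 − 52 + 1 = 95 bp.

95 bp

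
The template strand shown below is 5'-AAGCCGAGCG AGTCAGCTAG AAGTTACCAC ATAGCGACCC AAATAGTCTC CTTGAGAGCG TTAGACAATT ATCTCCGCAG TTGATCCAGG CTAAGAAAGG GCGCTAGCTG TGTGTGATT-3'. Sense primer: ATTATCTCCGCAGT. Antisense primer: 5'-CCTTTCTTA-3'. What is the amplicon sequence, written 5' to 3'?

5'-ATTATCTCCGCAGTTGATCCAGGCTAAGAAAGG-3'

Forward primer ATTATCTCCGCAGT is found on the top strand at positions 68–81.
Taking the reverse complement of CCTTTCTTA gives TAAGAAAGG, found at positions 92–100 on the template; the primer anneals here to the top strand with its 3' end pointing upstream.
The product is the template from position 68 through 100 (33 bp).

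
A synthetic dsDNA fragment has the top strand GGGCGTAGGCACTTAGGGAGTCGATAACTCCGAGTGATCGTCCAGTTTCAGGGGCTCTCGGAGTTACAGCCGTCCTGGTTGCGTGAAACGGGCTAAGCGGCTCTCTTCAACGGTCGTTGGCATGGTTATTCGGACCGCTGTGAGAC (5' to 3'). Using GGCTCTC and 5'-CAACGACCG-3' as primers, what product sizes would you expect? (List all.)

67 bp, 21 bp

The forward primer GGCTCTC matches the top strand at positions 53–59, 99–105.
The reverse primer's reverse complement is CGGTCGTTG, matching at positions 111–119.
Each forward site pairs with the reverse site to give a product ending at position 119: sizes 67, 21 bp.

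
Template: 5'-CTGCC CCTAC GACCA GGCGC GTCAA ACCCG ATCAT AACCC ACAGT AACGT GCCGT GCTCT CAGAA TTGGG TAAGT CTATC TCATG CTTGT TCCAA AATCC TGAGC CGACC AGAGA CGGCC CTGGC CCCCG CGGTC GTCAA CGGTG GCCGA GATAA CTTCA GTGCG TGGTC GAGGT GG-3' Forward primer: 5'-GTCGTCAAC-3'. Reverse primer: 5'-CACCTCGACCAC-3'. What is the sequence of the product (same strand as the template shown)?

The forward primer matches the template at positions 133–141.
Reverse complement of the reverse primer: GTGGTCGAGGTG. This occurs on the top strand at positions 165–176.
The product is the template from position 133 through 176 (44 bp).

5'-GTCGTCAACGGTGGCCGAGATAACTTCAGTGCGTGGTCGAGGTG-3'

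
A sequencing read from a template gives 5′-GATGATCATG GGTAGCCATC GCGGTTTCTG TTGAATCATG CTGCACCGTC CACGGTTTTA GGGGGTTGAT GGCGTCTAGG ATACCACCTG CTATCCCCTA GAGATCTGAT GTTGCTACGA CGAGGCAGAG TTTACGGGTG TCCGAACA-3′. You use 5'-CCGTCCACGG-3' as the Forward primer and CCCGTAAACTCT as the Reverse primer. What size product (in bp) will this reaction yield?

The forward primer matches the template at positions 46–55.
The reverse primer's reverse complement is AGAGTTTACGGG, which matches the template at positions 127–138.
The product runs from position 46 to position 138, so its length is 138 − 46 + 1 = 93 bp.

93 bp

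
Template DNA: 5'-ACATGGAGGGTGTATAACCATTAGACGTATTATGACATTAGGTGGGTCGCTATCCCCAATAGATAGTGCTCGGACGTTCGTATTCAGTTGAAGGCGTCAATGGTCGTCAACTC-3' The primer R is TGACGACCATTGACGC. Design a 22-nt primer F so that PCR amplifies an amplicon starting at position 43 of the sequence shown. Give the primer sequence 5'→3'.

The reverse primer's reverse complement GCGTCAATGGTCGTCA matches the template at positions 94–109; the product starts at position 43.
The forward primer is identical to the top strand over positions 43–64: TGGGTCGCTATCCCCAATAGAT.

5'-TGGGTCGCTATCCCCAATAGAT-3'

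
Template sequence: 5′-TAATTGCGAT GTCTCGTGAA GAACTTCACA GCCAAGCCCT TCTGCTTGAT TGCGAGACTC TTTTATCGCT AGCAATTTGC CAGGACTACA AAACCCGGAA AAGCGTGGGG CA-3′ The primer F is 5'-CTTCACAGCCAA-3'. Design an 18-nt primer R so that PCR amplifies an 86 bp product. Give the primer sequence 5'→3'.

The forward primer binds at positions 24–35, so an 86 bp product ends at position 24 + 86 − 1 = 109.
The reverse primer anneals to the top strand over positions 92–109, i.e. to AACCCGGAAAAGCGTGGG.
Its sequence written 5'→3' is the reverse complement: CCCACGCTTTTCCGGGTT.

5'-CCCACGCTTTTCCGGGTT-3'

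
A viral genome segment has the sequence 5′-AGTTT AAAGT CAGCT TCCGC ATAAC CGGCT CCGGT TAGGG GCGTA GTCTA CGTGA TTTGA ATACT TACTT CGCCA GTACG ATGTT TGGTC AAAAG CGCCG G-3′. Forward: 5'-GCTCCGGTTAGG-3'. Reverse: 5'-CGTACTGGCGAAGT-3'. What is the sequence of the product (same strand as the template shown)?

The forward primer matches the template at positions 28–39.
Reverse complement of the reverse primer: ACTTCGCCAGTACG. This occurs on the top strand at positions 67–80.
The product is the template from position 28 through 80 (53 bp).

5'-GCTCCGGTTAGGGGCGTAGTCTACGTGATTTGAATACTTACTTCGCCAGTACG-3'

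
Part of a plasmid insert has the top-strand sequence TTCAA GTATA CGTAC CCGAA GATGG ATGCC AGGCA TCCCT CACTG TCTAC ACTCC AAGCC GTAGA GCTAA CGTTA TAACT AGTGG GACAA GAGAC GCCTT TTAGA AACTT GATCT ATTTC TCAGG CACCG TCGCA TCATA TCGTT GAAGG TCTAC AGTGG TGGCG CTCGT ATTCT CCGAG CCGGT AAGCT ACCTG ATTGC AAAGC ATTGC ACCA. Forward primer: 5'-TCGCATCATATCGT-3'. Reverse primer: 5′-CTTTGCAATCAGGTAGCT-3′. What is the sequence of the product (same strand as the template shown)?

5'-TCGCATCATATCGTTGAAGGTCTACAGTGGTGGCGCTCGTATTCTCCGAGCCGGTAAGCTACCTGATTGCAAAG-3'

The forward primer matches the template at positions 131–144.
Taking the reverse complement of CTTTGCAATCAGGTAGCT gives AGCTACCTGATTGCAAAG, found at positions 187–204 on the template; the primer anneals here to the top strand with its 3' end pointing upstream.
The product is the template from position 131 through 204 (74 bp).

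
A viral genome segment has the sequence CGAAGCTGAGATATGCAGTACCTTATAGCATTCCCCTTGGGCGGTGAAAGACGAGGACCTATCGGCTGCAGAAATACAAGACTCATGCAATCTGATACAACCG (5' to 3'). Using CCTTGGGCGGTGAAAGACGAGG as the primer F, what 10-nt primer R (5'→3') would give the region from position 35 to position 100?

The product's 3' end on the top strand is position 100.
The reverse primer anneals to the top strand over positions 91–100, i.e. to TCTGATACAA.
Its sequence written 5'→3' is the reverse complement: TTGTATCAGA.

5'-TTGTATCAGA-3'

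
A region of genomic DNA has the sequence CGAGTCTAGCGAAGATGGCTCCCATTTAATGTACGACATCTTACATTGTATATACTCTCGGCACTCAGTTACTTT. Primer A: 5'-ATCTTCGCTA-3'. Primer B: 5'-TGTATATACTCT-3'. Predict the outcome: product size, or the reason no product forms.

Primer A (ATCTTCGCTA) has reverse complement TAGCGAAGAT, which matches the top strand at positions 7–16; primer A anneals to the top strand there with its 3' end pointing upstream toward position 7.
Primer B (TGTATATACTCT) matches the top strand directly at positions 47–58; it anneals to the bottom strand with its 3' end pointing downstream toward position 58.
The 3' ends diverge (primer A extends toward position 1, primer B toward position 75), so the primers never converge on a shared product.

No product — the primers' 3' ends point away from each other.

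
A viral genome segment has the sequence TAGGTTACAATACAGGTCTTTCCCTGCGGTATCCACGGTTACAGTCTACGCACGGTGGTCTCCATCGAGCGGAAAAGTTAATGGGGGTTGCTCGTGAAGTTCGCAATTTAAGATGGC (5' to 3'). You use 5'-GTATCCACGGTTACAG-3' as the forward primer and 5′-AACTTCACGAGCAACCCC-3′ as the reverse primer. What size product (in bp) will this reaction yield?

The forward primer matches the template at positions 29–44.
The reverse primer's reverse complement is GGGGTTGCTCGTGAAGTT, which matches the template at positions 84–101.
The product runs from position 29 to position 101, so its length is 101 − 29 + 1 = 73 bp.

73 bp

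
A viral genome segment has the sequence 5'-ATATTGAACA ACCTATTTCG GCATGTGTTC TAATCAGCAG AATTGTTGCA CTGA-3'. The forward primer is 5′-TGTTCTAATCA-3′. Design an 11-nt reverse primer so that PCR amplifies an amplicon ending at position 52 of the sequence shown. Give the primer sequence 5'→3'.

5'-AGTGCAACAAT-3'

The forward primer binds at positions 26–36; the product's 3' end on the top strand is position 52.
The reverse primer anneals to the top strand over positions 42–52, i.e. to ATTGTTGCACT.
Its sequence written 5'→3' is the reverse complement: AGTGCAACAAT.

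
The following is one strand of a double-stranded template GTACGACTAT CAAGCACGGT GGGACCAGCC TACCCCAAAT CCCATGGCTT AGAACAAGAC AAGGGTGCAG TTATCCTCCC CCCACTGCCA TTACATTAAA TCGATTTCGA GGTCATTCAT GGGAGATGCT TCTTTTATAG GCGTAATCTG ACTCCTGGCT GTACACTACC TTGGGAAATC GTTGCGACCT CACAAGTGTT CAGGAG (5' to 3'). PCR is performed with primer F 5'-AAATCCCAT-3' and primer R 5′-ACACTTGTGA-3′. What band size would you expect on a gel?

The forward primer matches the template at positions 37–45.
Taking the reverse complement of ACACTTGTGA gives TCACAAGTGT, found at positions 190–199 on the template; the primer anneals here to the top strand with its 3' end pointing upstream.
The product runs from position 37 to position 199, so its length is 199 − 37 + 1 = 163 bp.

163 bp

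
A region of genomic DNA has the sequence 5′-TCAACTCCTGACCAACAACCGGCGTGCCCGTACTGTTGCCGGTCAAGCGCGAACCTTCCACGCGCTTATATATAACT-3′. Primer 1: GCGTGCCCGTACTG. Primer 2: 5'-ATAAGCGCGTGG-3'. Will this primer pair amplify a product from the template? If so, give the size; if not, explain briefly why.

Primer 1 (GCGTGCCCGTACTG) matches the top strand at positions 22–35; it acts as a forward primer.
Primer 2's reverse complement is CCACGCGCTTAT, matching the top strand at positions 58–69; it acts as a reverse primer.
The 3' ends face each other across positions 22–69, giving a 48 bp product.

Yes — a 48 bp product.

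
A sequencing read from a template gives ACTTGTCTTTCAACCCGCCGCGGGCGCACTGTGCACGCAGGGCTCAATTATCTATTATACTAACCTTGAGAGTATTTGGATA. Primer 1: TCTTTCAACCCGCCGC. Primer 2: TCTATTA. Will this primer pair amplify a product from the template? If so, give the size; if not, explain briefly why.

Primer 1 (TCTTTCAACCCGCCGC) matches the top strand at positions 6–21 (3' end points downstream).
Primer 2 (TCTATTA) also matches the top strand directly, at positions 51–57 — its reverse complement TAATAGA is not present.
Both primers anneal to the bottom strand with 3' ends pointing the same way, so neither can prime synthesis back toward the other.

No product — both primers anneal to the same strand and extend in the same direction.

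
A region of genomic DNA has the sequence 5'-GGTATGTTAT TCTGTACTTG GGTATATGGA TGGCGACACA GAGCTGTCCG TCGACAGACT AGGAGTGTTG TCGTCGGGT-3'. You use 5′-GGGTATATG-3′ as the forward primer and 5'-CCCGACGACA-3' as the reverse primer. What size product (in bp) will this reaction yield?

Scanning the template, GGGTATATG occurs at positions 20–28; this primer anneals to the bottom strand there with its 3' end pointing downstream.
Reverse complement of the reverse primer: TGTCGTCGGG. This occurs on the top strand at positions 69–78.
The product runs from position 20 to position 78, so its length is 78 − 20 + 1 = 59 bp.

59 bp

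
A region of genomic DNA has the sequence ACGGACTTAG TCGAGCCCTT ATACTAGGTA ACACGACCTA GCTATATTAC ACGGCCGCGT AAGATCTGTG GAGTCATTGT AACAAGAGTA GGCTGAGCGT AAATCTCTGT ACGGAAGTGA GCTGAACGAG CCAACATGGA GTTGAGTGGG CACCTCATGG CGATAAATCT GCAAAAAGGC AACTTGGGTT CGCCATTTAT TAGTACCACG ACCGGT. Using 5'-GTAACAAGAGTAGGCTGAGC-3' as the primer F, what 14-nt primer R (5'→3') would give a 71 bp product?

5'-CCACTCAACTCCAT-3'

The forward primer binds at positions 79–98, so a 71 bp product ends at position 79 + 71 − 1 = 149.
The reverse primer anneals to the top strand over positions 136–149, i.e. to ATGGAGTTGAGTGG.
Its sequence written 5'→3' is the reverse complement: CCACTCAACTCCAT.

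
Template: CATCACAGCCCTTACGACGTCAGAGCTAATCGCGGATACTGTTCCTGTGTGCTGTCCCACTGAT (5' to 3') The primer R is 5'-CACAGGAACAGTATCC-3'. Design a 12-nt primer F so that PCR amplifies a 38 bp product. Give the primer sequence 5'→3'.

The reverse primer's reverse complement GGATACTGTTCCTGTG matches the template at positions 34–49, so the product ends at position 49.
A 38 bp product then starts at position 49 − 38 + 1 = 12.
The forward primer is identical to the top strand there: TTACGACGTCAG.

5'-TTACGACGTCAG-3'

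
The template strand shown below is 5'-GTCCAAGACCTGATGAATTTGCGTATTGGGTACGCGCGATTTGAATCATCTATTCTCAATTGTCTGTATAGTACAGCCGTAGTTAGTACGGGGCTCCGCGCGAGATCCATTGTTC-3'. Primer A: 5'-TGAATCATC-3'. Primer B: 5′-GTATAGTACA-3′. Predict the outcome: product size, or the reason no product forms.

No product — both primers anneal to the same strand and extend in the same direction.

Primer A (TGAATCATC) matches the top strand at positions 42–50 (3' end points downstream).
Primer B (GTATAGTACA) also matches the top strand directly, at positions 66–75 — its reverse complement TGTACTATAC is not present.
Both primers anneal to the bottom strand with 3' ends pointing the same way, so neither can prime synthesis back toward the other.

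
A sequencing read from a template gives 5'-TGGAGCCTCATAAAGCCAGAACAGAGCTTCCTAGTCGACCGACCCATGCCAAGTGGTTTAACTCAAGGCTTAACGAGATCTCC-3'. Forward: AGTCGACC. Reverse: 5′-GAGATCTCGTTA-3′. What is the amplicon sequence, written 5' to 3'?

Scanning the template, AGTCGACC occurs at positions 33–40; this primer anneals to the bottom strand there with its 3' end pointing downstream.
The reverse primer's reverse complement is TAACGAGATCTC, which matches the template at positions 71–82.
The product is the template from position 33 through 82 (50 bp).

5'-AGTCGACCGACCCATGCCAAGTGGTTTAACTCAAGGCTTAACGAGATCTC-3'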